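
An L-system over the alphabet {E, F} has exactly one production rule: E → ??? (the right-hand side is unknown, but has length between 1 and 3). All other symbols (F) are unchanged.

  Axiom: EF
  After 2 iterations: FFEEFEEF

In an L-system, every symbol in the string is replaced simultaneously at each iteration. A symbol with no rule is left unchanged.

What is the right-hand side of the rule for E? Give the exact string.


Answer: FEE

Derivation:
Trying E → FEE:
  Step 0: EF
  Step 1: FEEF
  Step 2: FFEEFEEF
Matches the given result.


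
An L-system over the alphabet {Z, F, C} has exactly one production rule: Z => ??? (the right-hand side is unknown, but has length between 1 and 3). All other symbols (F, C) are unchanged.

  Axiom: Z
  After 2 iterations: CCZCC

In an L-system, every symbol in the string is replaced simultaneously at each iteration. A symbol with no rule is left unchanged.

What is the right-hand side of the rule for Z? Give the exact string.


Answer: CZC

Derivation:
Trying Z => CZC:
  Step 0: Z
  Step 1: CZC
  Step 2: CCZCC
Matches the given result.


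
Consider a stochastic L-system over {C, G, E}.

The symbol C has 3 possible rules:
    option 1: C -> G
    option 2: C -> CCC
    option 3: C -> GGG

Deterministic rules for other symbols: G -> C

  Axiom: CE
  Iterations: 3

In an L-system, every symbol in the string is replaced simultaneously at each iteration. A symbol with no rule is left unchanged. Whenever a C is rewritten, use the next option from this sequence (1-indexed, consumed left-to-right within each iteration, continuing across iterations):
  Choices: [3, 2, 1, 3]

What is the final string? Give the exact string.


Step 0: CE
Step 1: GGGE  (used choices [3])
Step 2: CCCE  (used choices [])
Step 3: CCCGGGGE  (used choices [2, 1, 3])

Answer: CCCGGGGE


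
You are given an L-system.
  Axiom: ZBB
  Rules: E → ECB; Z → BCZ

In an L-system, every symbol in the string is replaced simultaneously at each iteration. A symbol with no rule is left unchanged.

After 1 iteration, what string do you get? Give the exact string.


Step 0: ZBB
Step 1: BCZBB

Answer: BCZBB


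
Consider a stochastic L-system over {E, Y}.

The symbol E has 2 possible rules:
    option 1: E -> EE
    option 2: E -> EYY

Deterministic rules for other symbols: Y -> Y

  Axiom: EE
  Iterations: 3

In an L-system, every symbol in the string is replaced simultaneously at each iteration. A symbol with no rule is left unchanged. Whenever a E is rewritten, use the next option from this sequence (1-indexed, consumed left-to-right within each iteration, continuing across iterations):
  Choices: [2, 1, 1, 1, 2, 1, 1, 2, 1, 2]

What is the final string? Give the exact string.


Answer: EEEEYYEYYEEEYYYY

Derivation:
Step 0: EE
Step 1: EYYEE  (used choices [2, 1])
Step 2: EEYYEEEYY  (used choices [1, 1, 2])
Step 3: EEEEYYEYYEEEYYYY  (used choices [1, 1, 2, 1, 2])


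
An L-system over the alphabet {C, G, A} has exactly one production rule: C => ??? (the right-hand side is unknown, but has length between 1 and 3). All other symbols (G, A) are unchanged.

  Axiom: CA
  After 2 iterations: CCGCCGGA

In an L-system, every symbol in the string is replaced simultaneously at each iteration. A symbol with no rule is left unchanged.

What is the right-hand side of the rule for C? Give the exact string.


Answer: CCG

Derivation:
Trying C => CCG:
  Step 0: CA
  Step 1: CCGA
  Step 2: CCGCCGGA
Matches the given result.


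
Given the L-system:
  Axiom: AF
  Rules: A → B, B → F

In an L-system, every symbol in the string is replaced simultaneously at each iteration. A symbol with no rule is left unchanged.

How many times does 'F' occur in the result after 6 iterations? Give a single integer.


Answer: 2

Derivation:
Step 0: AF  (1 'F')
Step 1: BF  (1 'F')
Step 2: FF  (2 'F')
Step 3: FF  (2 'F')
Step 4: FF  (2 'F')
Step 5: FF  (2 'F')
Step 6: FF  (2 'F')


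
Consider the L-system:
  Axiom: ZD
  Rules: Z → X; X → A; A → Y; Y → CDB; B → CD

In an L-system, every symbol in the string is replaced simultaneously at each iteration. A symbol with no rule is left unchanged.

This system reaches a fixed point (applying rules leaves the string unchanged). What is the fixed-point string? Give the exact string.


Step 0: ZD
Step 1: XD
Step 2: AD
Step 3: YD
Step 4: CDBD
Step 5: CDCDD
Step 6: CDCDD  (unchanged — fixed point at step 5)

Answer: CDCDD


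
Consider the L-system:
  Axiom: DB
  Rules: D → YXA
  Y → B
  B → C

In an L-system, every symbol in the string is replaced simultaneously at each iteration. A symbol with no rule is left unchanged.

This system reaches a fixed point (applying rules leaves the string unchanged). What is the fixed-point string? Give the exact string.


Answer: CXAC

Derivation:
Step 0: DB
Step 1: YXAC
Step 2: BXAC
Step 3: CXAC
Step 4: CXAC  (unchanged — fixed point at step 3)


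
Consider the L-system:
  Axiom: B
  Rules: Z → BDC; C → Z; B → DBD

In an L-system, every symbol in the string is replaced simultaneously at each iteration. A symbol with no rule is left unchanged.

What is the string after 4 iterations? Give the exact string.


Answer: DDDDBDDDD

Derivation:
Step 0: B
Step 1: DBD
Step 2: DDBDD
Step 3: DDDBDDD
Step 4: DDDDBDDDD


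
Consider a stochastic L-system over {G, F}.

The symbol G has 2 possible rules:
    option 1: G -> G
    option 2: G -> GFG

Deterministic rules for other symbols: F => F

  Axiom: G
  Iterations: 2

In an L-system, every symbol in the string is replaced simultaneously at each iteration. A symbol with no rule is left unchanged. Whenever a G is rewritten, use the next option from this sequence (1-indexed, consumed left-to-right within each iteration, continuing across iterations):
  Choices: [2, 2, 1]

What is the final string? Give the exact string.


Step 0: G
Step 1: GFG  (used choices [2])
Step 2: GFGFG  (used choices [2, 1])

Answer: GFGFG


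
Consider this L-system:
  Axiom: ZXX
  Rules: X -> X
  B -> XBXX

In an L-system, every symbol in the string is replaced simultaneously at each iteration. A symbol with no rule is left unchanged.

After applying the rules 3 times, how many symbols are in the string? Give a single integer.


Answer: 3

Derivation:
Step 0: length = 3
Step 1: length = 3
Step 2: length = 3
Step 3: length = 3


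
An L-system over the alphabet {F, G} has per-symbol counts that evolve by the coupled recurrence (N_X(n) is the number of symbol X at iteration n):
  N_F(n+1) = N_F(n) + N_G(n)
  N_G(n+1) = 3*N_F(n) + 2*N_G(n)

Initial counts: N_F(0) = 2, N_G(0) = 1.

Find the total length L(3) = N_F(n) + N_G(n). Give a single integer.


Answer: 119

Derivation:
Step 0: N_F=2, N_G=1, L=3
Step 1: N_F=3, N_G=8, L=11
Step 2: N_F=11, N_G=25, L=36
Step 3: N_F=36, N_G=83, L=119


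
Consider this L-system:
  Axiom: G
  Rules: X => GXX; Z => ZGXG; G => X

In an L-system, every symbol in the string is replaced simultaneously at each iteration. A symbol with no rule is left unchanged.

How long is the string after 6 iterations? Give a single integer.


Answer: 99

Derivation:
Step 0: length = 1
Step 1: length = 1
Step 2: length = 3
Step 3: length = 7
Step 4: length = 17
Step 5: length = 41
Step 6: length = 99


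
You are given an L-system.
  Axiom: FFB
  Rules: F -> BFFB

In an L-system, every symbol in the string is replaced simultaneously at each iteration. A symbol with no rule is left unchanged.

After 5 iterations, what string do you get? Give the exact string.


Step 0: FFB
Step 1: BFFBBFFBB
Step 2: BBFFBBFFBBBBFFBBFFBBB
Step 3: BBBFFBBFFBBBBFFBBFFBBBBBBFFBBFFBBBBFFBBFFBBBB
Step 4: BBBBFFBBFFBBBBFFBBFFBBBBBBFFBBFFBBBBFFBBFFBBBBBBBBFFBBFFBBBBFFBBFFBBBBBBFFBBFFBBBBFFBBFFBBBBB
Step 5: BBBBBFFBBFFBBBBFFBBFFBBBBBBFFBBFFBBBBFFBBFFBBBBBBBBFFBBFFBBBBFFBBFFBBBBBBFFBBFFBBBBFFBBFFBBBBBBBBBBFFBBFFBBBBFFBBFFBBBBBBFFBBFFBBBBFFBBFFBBBBBBBBFFBBFFBBBBFFBBFFBBBBBBFFBBFFBBBBFFBBFFBBBBBB

Answer: BBBBBFFBBFFBBBBFFBBFFBBBBBBFFBBFFBBBBFFBBFFBBBBBBBBFFBBFFBBBBFFBBFFBBBBBBFFBBFFBBBBFFBBFFBBBBBBBBBBFFBBFFBBBBFFBBFFBBBBBBFFBBFFBBBBFFBBFFBBBBBBBBFFBBFFBBBBFFBBFFBBBBBBFFBBFFBBBBFFBBFFBBBBBB


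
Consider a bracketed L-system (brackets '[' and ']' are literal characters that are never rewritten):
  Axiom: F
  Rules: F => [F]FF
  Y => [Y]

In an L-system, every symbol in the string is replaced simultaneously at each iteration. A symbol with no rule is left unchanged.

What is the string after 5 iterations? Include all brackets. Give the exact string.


Answer: [[[[[F]FF][F]FF[F]FF][[F]FF][F]FF[F]FF[[F]FF][F]FF[F]FF][[[F]FF][F]FF[F]FF][[F]FF][F]FF[F]FF[[F]FF][F]FF[F]FF[[[F]FF][F]FF[F]FF][[F]FF][F]FF[F]FF[[F]FF][F]FF[F]FF][[[[F]FF][F]FF[F]FF][[F]FF][F]FF[F]FF[[F]FF][F]FF[F]FF][[[F]FF][F]FF[F]FF][[F]FF][F]FF[F]FF[[F]FF][F]FF[F]FF[[[F]FF][F]FF[F]FF][[F]FF][F]FF[F]FF[[F]FF][F]FF[F]FF[[[[F]FF][F]FF[F]FF][[F]FF][F]FF[F]FF[[F]FF][F]FF[F]FF][[[F]FF][F]FF[F]FF][[F]FF][F]FF[F]FF[[F]FF][F]FF[F]FF[[[F]FF][F]FF[F]FF][[F]FF][F]FF[F]FF[[F]FF][F]FF[F]FF

Derivation:
Step 0: F
Step 1: [F]FF
Step 2: [[F]FF][F]FF[F]FF
Step 3: [[[F]FF][F]FF[F]FF][[F]FF][F]FF[F]FF[[F]FF][F]FF[F]FF
Step 4: [[[[F]FF][F]FF[F]FF][[F]FF][F]FF[F]FF[[F]FF][F]FF[F]FF][[[F]FF][F]FF[F]FF][[F]FF][F]FF[F]FF[[F]FF][F]FF[F]FF[[[F]FF][F]FF[F]FF][[F]FF][F]FF[F]FF[[F]FF][F]FF[F]FF
Step 5: [[[[[F]FF][F]FF[F]FF][[F]FF][F]FF[F]FF[[F]FF][F]FF[F]FF][[[F]FF][F]FF[F]FF][[F]FF][F]FF[F]FF[[F]FF][F]FF[F]FF[[[F]FF][F]FF[F]FF][[F]FF][F]FF[F]FF[[F]FF][F]FF[F]FF][[[[F]FF][F]FF[F]FF][[F]FF][F]FF[F]FF[[F]FF][F]FF[F]FF][[[F]FF][F]FF[F]FF][[F]FF][F]FF[F]FF[[F]FF][F]FF[F]FF[[[F]FF][F]FF[F]FF][[F]FF][F]FF[F]FF[[F]FF][F]FF[F]FF[[[[F]FF][F]FF[F]FF][[F]FF][F]FF[F]FF[[F]FF][F]FF[F]FF][[[F]FF][F]FF[F]FF][[F]FF][F]FF[F]FF[[F]FF][F]FF[F]FF[[[F]FF][F]FF[F]FF][[F]FF][F]FF[F]FF[[F]FF][F]FF[F]FF


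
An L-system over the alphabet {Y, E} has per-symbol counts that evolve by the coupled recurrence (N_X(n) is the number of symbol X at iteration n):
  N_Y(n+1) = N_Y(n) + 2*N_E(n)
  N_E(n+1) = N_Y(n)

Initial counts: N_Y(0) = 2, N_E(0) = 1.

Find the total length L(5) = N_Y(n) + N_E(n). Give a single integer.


Answer: 96

Derivation:
Step 0: N_Y=2, N_E=1, L=3
Step 1: N_Y=4, N_E=2, L=6
Step 2: N_Y=8, N_E=4, L=12
Step 3: N_Y=16, N_E=8, L=24
Step 4: N_Y=32, N_E=16, L=48
Step 5: N_Y=64, N_E=32, L=96


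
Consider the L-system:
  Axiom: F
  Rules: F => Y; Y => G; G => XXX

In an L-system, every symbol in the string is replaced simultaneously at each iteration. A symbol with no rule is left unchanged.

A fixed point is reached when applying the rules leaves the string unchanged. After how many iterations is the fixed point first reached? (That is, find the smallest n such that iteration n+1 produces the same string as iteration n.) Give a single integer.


Answer: 3

Derivation:
Step 0: F
Step 1: Y
Step 2: G
Step 3: XXX
Step 4: XXX  (unchanged — fixed point at step 3)


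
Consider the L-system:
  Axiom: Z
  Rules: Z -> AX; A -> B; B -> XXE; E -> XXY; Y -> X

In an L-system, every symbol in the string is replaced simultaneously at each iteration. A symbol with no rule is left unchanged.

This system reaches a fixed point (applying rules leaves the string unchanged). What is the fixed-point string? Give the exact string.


Answer: XXXXXX

Derivation:
Step 0: Z
Step 1: AX
Step 2: BX
Step 3: XXEX
Step 4: XXXXYX
Step 5: XXXXXX
Step 6: XXXXXX  (unchanged — fixed point at step 5)


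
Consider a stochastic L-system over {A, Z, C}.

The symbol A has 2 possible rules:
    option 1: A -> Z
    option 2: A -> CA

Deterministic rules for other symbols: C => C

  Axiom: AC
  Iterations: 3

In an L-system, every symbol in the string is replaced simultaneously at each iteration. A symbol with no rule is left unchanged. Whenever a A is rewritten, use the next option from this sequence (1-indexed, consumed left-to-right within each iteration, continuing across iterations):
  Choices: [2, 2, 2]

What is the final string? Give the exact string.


Answer: CCCAC

Derivation:
Step 0: AC
Step 1: CAC  (used choices [2])
Step 2: CCAC  (used choices [2])
Step 3: CCCAC  (used choices [2])


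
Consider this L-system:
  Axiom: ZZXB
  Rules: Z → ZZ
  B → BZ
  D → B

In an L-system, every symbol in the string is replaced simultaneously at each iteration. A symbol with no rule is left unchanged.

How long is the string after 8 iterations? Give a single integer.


Answer: 769

Derivation:
Step 0: length = 4
Step 1: length = 7
Step 2: length = 13
Step 3: length = 25
Step 4: length = 49
Step 5: length = 97
Step 6: length = 193
Step 7: length = 385
Step 8: length = 769


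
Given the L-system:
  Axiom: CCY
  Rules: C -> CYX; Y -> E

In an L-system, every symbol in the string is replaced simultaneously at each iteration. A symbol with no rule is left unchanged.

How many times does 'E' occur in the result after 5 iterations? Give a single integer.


Step 0: CCY  (0 'E')
Step 1: CYXCYXE  (1 'E')
Step 2: CYXEXCYXEXE  (3 'E')
Step 3: CYXEXEXCYXEXEXE  (5 'E')
Step 4: CYXEXEXEXCYXEXEXEXE  (7 'E')
Step 5: CYXEXEXEXEXCYXEXEXEXEXE  (9 'E')

Answer: 9


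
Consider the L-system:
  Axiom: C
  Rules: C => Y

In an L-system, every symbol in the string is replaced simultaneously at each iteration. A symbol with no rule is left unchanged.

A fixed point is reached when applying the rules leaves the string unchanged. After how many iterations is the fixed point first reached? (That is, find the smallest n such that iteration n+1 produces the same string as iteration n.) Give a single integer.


Step 0: C
Step 1: Y
Step 2: Y  (unchanged — fixed point at step 1)

Answer: 1


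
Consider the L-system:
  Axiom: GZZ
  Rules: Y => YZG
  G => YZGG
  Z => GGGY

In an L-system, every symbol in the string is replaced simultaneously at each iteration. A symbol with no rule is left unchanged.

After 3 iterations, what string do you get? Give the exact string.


Answer: YZGGGGYYZGGYZGGYZGGYZGGYZGYZGGGGYYZGGYZGGYZGGGGYYZGGYZGGYZGGGGYYZGGYZGGYZGGGGYYZGGYZGGYZGGGGYYZGGYZGGYZGGGGYYZGGYZGGGGYYZGGYZGGYZGGGGYYZGGYZGGYZGGGGYYZGGYZGGYZGGGGYYZGG

Derivation:
Step 0: GZZ
Step 1: YZGGGGGYGGGY
Step 2: YZGGGGYYZGGYZGGYZGGYZGGYZGGYZGYZGGYZGGYZGGYZG
Step 3: YZGGGGYYZGGYZGGYZGGYZGGYZGYZGGGGYYZGGYZGGYZGGGGYYZGGYZGGYZGGGGYYZGGYZGGYZGGGGYYZGGYZGGYZGGGGYYZGGYZGGYZGGGGYYZGGYZGGGGYYZGGYZGGYZGGGGYYZGGYZGGYZGGGGYYZGGYZGGYZGGGGYYZGG


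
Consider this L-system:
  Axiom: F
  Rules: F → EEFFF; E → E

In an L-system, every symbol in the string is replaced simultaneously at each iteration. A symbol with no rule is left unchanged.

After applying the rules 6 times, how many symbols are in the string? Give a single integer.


Step 0: length = 1
Step 1: length = 5
Step 2: length = 17
Step 3: length = 53
Step 4: length = 161
Step 5: length = 485
Step 6: length = 1457

Answer: 1457


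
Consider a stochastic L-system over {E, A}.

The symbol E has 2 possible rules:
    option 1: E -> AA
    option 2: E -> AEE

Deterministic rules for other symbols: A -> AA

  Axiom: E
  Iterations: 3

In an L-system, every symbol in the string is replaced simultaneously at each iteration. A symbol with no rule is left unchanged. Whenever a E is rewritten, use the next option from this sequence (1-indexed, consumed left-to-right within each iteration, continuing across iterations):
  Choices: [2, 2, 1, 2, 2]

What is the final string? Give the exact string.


Answer: AAAAAAAEEAEEAAAA

Derivation:
Step 0: E
Step 1: AEE  (used choices [2])
Step 2: AAAEEAA  (used choices [2, 1])
Step 3: AAAAAAAEEAEEAAAA  (used choices [2, 2])


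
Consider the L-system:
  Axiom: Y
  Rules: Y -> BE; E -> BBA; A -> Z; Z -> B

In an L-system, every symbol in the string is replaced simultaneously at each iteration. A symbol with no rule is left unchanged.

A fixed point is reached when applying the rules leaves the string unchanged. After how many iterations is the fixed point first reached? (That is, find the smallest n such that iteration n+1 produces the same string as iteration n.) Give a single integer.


Answer: 4

Derivation:
Step 0: Y
Step 1: BE
Step 2: BBBA
Step 3: BBBZ
Step 4: BBBB
Step 5: BBBB  (unchanged — fixed point at step 4)


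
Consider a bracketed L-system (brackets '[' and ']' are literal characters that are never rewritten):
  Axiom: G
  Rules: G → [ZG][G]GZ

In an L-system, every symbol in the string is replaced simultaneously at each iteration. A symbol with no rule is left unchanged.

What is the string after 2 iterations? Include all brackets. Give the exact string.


Step 0: G
Step 1: [ZG][G]GZ
Step 2: [Z[ZG][G]GZ][[ZG][G]GZ][ZG][G]GZZ

Answer: [Z[ZG][G]GZ][[ZG][G]GZ][ZG][G]GZZ


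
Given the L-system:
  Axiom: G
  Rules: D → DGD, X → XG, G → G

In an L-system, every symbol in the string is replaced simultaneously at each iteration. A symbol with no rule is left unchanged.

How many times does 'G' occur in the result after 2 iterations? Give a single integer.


Step 0: G  (1 'G')
Step 1: G  (1 'G')
Step 2: G  (1 'G')

Answer: 1


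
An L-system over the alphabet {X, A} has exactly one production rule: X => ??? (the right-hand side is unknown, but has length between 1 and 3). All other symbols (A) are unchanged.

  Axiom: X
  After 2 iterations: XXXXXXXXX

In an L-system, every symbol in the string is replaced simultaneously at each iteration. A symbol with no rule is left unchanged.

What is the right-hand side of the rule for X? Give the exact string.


Trying X => XXX:
  Step 0: X
  Step 1: XXX
  Step 2: XXXXXXXXX
Matches the given result.

Answer: XXX


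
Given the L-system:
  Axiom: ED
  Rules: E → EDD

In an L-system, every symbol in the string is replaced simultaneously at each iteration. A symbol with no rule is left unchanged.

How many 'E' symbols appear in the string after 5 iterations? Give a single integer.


Answer: 1

Derivation:
Step 0: ED  (1 'E')
Step 1: EDDD  (1 'E')
Step 2: EDDDDD  (1 'E')
Step 3: EDDDDDDD  (1 'E')
Step 4: EDDDDDDDDD  (1 'E')
Step 5: EDDDDDDDDDDD  (1 'E')


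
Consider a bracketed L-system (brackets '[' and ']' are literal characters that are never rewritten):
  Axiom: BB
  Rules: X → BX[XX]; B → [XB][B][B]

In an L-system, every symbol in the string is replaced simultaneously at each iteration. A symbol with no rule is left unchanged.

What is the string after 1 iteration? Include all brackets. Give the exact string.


Step 0: BB
Step 1: [XB][B][B][XB][B][B]

Answer: [XB][B][B][XB][B][B]


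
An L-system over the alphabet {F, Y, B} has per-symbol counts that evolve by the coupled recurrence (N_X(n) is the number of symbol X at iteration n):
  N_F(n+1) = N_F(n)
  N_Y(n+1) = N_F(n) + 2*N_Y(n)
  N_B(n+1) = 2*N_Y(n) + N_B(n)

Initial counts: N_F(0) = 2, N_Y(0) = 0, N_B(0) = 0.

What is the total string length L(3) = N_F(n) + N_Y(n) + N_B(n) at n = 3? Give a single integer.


Step 0: N_F=2, N_Y=0, N_B=0, L=2
Step 1: N_F=2, N_Y=2, N_B=0, L=4
Step 2: N_F=2, N_Y=6, N_B=4, L=12
Step 3: N_F=2, N_Y=14, N_B=16, L=32

Answer: 32


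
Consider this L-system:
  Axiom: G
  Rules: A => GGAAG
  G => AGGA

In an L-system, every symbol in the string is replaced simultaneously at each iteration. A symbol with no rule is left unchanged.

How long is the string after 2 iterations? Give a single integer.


Answer: 18

Derivation:
Step 0: length = 1
Step 1: length = 4
Step 2: length = 18


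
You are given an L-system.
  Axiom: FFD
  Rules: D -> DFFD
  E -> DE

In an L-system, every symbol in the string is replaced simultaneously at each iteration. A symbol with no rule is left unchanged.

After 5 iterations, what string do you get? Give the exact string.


Step 0: FFD
Step 1: FFDFFD
Step 2: FFDFFDFFDFFD
Step 3: FFDFFDFFDFFDFFDFFDFFDFFD
Step 4: FFDFFDFFDFFDFFDFFDFFDFFDFFDFFDFFDFFDFFDFFDFFDFFD
Step 5: FFDFFDFFDFFDFFDFFDFFDFFDFFDFFDFFDFFDFFDFFDFFDFFDFFDFFDFFDFFDFFDFFDFFDFFDFFDFFDFFDFFDFFDFFDFFDFFD

Answer: FFDFFDFFDFFDFFDFFDFFDFFDFFDFFDFFDFFDFFDFFDFFDFFDFFDFFDFFDFFDFFDFFDFFDFFDFFDFFDFFDFFDFFDFFDFFDFFD


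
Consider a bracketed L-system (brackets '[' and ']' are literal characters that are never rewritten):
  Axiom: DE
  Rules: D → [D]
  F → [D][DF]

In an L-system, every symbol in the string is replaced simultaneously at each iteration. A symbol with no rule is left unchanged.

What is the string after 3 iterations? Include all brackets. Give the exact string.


Answer: [[[D]]]E

Derivation:
Step 0: DE
Step 1: [D]E
Step 2: [[D]]E
Step 3: [[[D]]]E


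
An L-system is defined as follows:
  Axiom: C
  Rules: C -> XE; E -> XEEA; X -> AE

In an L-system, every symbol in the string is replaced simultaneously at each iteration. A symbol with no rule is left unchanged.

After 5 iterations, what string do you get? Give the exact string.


Step 0: C
Step 1: XE
Step 2: AEXEEA
Step 3: AXEEAAEXEEAXEEAA
Step 4: AAEXEEAXEEAAAXEEAAEXEEAXEEAAAEXEEAXEEAAA
Step 5: AAXEEAAEXEEAXEEAAAEXEEAXEEAAAAAEXEEAXEEAAAXEEAAEXEEAXEEAAAEXEEAXEEAAAAXEEAAEXEEAXEEAAAEXEEAXEEAAAA

Answer: AAXEEAAEXEEAXEEAAAEXEEAXEEAAAAAEXEEAXEEAAAXEEAAEXEEAXEEAAAEXEEAXEEAAAAXEEAAEXEEAXEEAAAEXEEAXEEAAAA


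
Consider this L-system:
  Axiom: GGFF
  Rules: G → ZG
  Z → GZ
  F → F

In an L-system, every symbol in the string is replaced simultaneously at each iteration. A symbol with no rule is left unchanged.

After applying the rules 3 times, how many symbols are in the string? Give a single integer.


Step 0: length = 4
Step 1: length = 6
Step 2: length = 10
Step 3: length = 18

Answer: 18


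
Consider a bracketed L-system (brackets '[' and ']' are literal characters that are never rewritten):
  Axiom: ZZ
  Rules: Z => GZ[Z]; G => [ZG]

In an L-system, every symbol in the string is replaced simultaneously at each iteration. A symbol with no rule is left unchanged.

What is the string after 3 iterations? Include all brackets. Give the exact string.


Step 0: ZZ
Step 1: GZ[Z]GZ[Z]
Step 2: [ZG]GZ[Z][GZ[Z]][ZG]GZ[Z][GZ[Z]]
Step 3: [GZ[Z][ZG]][ZG]GZ[Z][GZ[Z]][[ZG]GZ[Z][GZ[Z]]][GZ[Z][ZG]][ZG]GZ[Z][GZ[Z]][[ZG]GZ[Z][GZ[Z]]]

Answer: [GZ[Z][ZG]][ZG]GZ[Z][GZ[Z]][[ZG]GZ[Z][GZ[Z]]][GZ[Z][ZG]][ZG]GZ[Z][GZ[Z]][[ZG]GZ[Z][GZ[Z]]]


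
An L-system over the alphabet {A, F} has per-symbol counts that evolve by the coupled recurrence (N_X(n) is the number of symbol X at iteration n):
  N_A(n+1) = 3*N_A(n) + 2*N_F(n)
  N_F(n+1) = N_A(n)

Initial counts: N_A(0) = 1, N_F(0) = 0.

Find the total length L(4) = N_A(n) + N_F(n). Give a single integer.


Step 0: N_A=1, N_F=0, L=1
Step 1: N_A=3, N_F=1, L=4
Step 2: N_A=11, N_F=3, L=14
Step 3: N_A=39, N_F=11, L=50
Step 4: N_A=139, N_F=39, L=178

Answer: 178


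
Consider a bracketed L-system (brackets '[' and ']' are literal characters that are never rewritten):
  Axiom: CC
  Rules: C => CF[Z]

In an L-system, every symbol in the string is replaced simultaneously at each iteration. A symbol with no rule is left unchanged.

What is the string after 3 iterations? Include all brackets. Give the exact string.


Step 0: CC
Step 1: CF[Z]CF[Z]
Step 2: CF[Z]F[Z]CF[Z]F[Z]
Step 3: CF[Z]F[Z]F[Z]CF[Z]F[Z]F[Z]

Answer: CF[Z]F[Z]F[Z]CF[Z]F[Z]F[Z]


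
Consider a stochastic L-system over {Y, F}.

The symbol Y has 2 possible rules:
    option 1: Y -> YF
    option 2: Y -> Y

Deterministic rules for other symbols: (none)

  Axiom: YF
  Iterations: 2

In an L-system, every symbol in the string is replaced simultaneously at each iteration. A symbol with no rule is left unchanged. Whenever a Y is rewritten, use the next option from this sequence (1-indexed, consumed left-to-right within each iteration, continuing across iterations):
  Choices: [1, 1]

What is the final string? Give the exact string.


Answer: YFFF

Derivation:
Step 0: YF
Step 1: YFF  (used choices [1])
Step 2: YFFF  (used choices [1])


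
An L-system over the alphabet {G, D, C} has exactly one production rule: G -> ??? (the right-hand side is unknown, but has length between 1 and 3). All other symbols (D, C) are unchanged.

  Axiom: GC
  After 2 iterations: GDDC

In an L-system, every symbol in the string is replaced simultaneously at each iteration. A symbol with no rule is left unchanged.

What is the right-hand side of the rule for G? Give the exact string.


Trying G -> GD:
  Step 0: GC
  Step 1: GDC
  Step 2: GDDC
Matches the given result.

Answer: GD


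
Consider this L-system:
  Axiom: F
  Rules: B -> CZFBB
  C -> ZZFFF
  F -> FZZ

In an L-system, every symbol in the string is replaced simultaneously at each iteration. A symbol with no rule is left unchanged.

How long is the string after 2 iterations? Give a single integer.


Answer: 5

Derivation:
Step 0: length = 1
Step 1: length = 3
Step 2: length = 5


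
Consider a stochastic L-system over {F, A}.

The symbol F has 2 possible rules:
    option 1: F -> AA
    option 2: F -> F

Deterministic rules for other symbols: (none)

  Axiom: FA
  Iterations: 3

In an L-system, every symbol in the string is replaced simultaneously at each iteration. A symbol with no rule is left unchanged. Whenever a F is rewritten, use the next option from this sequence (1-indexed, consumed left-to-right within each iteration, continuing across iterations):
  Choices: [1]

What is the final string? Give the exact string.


Answer: AAA

Derivation:
Step 0: FA
Step 1: AAA  (used choices [1])
Step 2: AAA  (used choices [])
Step 3: AAA  (used choices [])


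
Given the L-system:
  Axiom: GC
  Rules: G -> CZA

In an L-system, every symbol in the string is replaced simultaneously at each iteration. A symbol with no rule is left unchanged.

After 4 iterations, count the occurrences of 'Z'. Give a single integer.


Answer: 1

Derivation:
Step 0: GC  (0 'Z')
Step 1: CZAC  (1 'Z')
Step 2: CZAC  (1 'Z')
Step 3: CZAC  (1 'Z')
Step 4: CZAC  (1 'Z')


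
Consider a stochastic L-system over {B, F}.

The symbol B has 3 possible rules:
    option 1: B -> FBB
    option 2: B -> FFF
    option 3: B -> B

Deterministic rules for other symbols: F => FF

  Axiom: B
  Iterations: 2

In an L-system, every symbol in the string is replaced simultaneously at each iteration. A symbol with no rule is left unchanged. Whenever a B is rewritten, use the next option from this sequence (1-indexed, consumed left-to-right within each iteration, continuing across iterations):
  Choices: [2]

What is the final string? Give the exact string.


Answer: FFFFFF

Derivation:
Step 0: B
Step 1: FFF  (used choices [2])
Step 2: FFFFFF  (used choices [])


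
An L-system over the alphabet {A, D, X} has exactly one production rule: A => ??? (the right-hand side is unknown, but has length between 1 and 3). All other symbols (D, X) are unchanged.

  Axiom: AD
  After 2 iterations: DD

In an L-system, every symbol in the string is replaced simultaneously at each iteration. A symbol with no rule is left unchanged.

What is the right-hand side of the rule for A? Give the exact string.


Trying A => D:
  Step 0: AD
  Step 1: DD
  Step 2: DD
Matches the given result.

Answer: D


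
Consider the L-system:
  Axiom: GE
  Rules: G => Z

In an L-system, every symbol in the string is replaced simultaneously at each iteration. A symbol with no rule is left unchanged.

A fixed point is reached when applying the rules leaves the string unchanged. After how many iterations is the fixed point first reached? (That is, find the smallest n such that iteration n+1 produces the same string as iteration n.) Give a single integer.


Answer: 1

Derivation:
Step 0: GE
Step 1: ZE
Step 2: ZE  (unchanged — fixed point at step 1)


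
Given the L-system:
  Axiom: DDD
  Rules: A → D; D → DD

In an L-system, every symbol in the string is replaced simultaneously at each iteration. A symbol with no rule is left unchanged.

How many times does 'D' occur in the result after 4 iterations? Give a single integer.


Answer: 48

Derivation:
Step 0: DDD  (3 'D')
Step 1: DDDDDD  (6 'D')
Step 2: DDDDDDDDDDDD  (12 'D')
Step 3: DDDDDDDDDDDDDDDDDDDDDDDD  (24 'D')
Step 4: DDDDDDDDDDDDDDDDDDDDDDDDDDDDDDDDDDDDDDDDDDDDDDDD  (48 'D')


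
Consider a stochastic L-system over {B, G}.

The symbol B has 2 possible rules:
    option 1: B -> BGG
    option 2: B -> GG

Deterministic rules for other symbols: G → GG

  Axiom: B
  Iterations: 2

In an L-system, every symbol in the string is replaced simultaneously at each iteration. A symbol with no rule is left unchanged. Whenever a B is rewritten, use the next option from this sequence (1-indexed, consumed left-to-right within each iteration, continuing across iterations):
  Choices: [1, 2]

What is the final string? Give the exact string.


Answer: GGGGGG

Derivation:
Step 0: B
Step 1: BGG  (used choices [1])
Step 2: GGGGGG  (used choices [2])


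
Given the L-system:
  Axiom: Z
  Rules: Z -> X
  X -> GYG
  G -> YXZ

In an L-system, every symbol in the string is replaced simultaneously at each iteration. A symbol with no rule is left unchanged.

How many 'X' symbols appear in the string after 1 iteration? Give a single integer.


Step 0: Z  (0 'X')
Step 1: X  (1 'X')

Answer: 1


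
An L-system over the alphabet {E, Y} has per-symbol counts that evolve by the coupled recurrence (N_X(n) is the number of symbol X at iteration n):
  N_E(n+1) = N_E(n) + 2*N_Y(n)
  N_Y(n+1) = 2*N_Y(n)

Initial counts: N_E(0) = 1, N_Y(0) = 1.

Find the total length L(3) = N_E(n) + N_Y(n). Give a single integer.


Step 0: N_E=1, N_Y=1, L=2
Step 1: N_E=3, N_Y=2, L=5
Step 2: N_E=7, N_Y=4, L=11
Step 3: N_E=15, N_Y=8, L=23

Answer: 23


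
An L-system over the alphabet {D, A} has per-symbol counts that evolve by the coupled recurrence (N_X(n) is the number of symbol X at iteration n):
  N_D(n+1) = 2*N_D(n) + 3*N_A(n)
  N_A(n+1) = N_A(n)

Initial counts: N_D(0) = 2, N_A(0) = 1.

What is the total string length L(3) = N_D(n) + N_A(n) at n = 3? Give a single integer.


Answer: 38

Derivation:
Step 0: N_D=2, N_A=1, L=3
Step 1: N_D=7, N_A=1, L=8
Step 2: N_D=17, N_A=1, L=18
Step 3: N_D=37, N_A=1, L=38


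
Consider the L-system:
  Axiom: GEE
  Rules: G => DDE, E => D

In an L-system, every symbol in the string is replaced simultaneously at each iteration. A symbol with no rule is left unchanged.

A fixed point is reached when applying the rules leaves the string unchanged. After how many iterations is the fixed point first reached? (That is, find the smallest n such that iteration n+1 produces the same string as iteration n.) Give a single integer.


Step 0: GEE
Step 1: DDEDD
Step 2: DDDDD
Step 3: DDDDD  (unchanged — fixed point at step 2)

Answer: 2


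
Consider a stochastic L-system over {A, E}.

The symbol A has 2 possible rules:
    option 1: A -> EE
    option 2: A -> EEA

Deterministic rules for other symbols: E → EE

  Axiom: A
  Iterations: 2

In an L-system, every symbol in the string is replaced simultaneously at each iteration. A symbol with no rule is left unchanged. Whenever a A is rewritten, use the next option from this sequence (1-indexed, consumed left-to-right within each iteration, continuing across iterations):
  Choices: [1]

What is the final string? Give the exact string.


Step 0: A
Step 1: EE  (used choices [1])
Step 2: EEEE  (used choices [])

Answer: EEEE


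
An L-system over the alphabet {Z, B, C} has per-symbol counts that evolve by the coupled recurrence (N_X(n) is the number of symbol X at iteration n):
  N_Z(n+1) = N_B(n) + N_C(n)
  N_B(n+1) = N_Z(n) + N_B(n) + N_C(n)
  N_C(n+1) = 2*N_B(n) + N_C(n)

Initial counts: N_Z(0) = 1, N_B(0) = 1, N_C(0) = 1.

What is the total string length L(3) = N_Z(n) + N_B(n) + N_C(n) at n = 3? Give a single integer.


Answer: 65

Derivation:
Step 0: N_Z=1, N_B=1, N_C=1, L=3
Step 1: N_Z=2, N_B=3, N_C=3, L=8
Step 2: N_Z=6, N_B=8, N_C=9, L=23
Step 3: N_Z=17, N_B=23, N_C=25, L=65


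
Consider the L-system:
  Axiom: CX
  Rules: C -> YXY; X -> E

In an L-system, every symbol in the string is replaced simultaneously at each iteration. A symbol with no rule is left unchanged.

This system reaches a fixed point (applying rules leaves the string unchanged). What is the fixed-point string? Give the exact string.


Step 0: CX
Step 1: YXYE
Step 2: YEYE
Step 3: YEYE  (unchanged — fixed point at step 2)

Answer: YEYE


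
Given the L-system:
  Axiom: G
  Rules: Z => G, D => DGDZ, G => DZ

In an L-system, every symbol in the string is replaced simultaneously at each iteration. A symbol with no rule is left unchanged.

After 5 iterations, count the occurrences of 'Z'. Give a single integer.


Step 0: G  (0 'Z')
Step 1: DZ  (1 'Z')
Step 2: DGDZG  (1 'Z')
Step 3: DGDZDZDGDZGDZ  (4 'Z')
Step 4: DGDZDZDGDZGDGDZGDGDZDZDGDZGDZDGDZG  (9 'Z')
Step 5: DGDZDZDGDZGDGDZGDGDZDZDGDZGDZDGDZDZDGDZGDZDGDZDZDGDZGDGDZGDGDZDZDGDZGDZDGDZGDGDZDZDGDZGDZ  (25 'Z')

Answer: 25


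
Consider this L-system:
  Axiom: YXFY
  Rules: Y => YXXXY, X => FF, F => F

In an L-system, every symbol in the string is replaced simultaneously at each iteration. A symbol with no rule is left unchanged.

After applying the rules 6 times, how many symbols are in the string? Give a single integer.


Step 0: length = 4
Step 1: length = 13
Step 2: length = 35
Step 3: length = 79
Step 4: length = 167
Step 5: length = 343
Step 6: length = 695

Answer: 695


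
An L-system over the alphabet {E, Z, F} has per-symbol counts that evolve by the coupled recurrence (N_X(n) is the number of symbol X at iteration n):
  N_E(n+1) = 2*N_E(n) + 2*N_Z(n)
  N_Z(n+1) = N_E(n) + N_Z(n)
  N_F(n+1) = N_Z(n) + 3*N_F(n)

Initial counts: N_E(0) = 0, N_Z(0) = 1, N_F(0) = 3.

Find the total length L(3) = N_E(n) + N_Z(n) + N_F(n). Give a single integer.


Answer: 123

Derivation:
Step 0: N_E=0, N_Z=1, N_F=3, L=4
Step 1: N_E=2, N_Z=1, N_F=10, L=13
Step 2: N_E=6, N_Z=3, N_F=31, L=40
Step 3: N_E=18, N_Z=9, N_F=96, L=123


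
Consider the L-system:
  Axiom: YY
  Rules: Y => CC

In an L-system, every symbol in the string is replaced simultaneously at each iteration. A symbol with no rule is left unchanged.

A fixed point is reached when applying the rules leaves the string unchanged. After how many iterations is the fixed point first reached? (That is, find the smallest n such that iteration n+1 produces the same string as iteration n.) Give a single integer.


Answer: 1

Derivation:
Step 0: YY
Step 1: CCCC
Step 2: CCCC  (unchanged — fixed point at step 1)


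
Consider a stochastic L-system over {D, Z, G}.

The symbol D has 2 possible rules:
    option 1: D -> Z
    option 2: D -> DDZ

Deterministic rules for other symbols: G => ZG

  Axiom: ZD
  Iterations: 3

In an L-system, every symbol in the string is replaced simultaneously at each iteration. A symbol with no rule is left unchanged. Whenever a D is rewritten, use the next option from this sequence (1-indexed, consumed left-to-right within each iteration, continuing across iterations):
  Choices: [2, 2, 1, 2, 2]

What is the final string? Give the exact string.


Step 0: ZD
Step 1: ZDDZ  (used choices [2])
Step 2: ZDDZZZ  (used choices [2, 1])
Step 3: ZDDZDDZZZZ  (used choices [2, 2])

Answer: ZDDZDDZZZZ


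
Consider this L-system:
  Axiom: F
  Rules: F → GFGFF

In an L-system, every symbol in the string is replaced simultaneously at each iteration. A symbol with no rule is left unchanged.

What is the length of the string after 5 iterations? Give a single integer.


Answer: 485

Derivation:
Step 0: length = 1
Step 1: length = 5
Step 2: length = 17
Step 3: length = 53
Step 4: length = 161
Step 5: length = 485


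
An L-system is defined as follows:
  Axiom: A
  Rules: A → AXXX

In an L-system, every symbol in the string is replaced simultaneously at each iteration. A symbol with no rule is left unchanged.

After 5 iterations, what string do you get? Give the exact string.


Step 0: A
Step 1: AXXX
Step 2: AXXXXXX
Step 3: AXXXXXXXXX
Step 4: AXXXXXXXXXXXX
Step 5: AXXXXXXXXXXXXXXX

Answer: AXXXXXXXXXXXXXXX


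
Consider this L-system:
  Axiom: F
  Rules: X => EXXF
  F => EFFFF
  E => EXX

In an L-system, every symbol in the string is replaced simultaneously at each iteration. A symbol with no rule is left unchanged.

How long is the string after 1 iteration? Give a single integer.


Answer: 5

Derivation:
Step 0: length = 1
Step 1: length = 5


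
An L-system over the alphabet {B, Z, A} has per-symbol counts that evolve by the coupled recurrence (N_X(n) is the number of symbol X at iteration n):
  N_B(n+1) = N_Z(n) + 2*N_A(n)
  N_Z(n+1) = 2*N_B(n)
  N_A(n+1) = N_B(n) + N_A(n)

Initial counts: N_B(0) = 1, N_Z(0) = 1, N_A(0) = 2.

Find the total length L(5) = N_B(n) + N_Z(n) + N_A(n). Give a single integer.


Answer: 322

Derivation:
Step 0: N_B=1, N_Z=1, N_A=2, L=4
Step 1: N_B=5, N_Z=2, N_A=3, L=10
Step 2: N_B=8, N_Z=10, N_A=8, L=26
Step 3: N_B=26, N_Z=16, N_A=16, L=58
Step 4: N_B=48, N_Z=52, N_A=42, L=142
Step 5: N_B=136, N_Z=96, N_A=90, L=322


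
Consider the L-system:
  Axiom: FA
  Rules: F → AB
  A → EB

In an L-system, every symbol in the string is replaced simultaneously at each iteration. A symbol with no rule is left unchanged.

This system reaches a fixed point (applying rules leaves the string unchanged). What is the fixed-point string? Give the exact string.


Answer: EBBEB

Derivation:
Step 0: FA
Step 1: ABEB
Step 2: EBBEB
Step 3: EBBEB  (unchanged — fixed point at step 2)


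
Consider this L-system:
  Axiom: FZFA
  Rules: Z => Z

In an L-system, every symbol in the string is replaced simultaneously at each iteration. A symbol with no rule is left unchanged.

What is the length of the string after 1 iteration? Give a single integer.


Answer: 4

Derivation:
Step 0: length = 4
Step 1: length = 4


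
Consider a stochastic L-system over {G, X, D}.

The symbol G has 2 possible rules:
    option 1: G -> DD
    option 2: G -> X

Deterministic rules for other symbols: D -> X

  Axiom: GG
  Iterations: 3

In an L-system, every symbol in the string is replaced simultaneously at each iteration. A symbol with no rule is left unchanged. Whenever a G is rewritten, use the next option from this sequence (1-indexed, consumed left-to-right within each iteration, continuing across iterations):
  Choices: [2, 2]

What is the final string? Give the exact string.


Answer: XX

Derivation:
Step 0: GG
Step 1: XX  (used choices [2, 2])
Step 2: XX  (used choices [])
Step 3: XX  (used choices [])


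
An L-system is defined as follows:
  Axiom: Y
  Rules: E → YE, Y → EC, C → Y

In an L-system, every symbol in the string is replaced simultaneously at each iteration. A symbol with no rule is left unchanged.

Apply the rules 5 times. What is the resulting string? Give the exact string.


Answer: ECYEECYEYECYEECYEEC

Derivation:
Step 0: Y
Step 1: EC
Step 2: YEY
Step 3: ECYEEC
Step 4: YEYECYEYEY
Step 5: ECYEECYEYECYEECYEEC


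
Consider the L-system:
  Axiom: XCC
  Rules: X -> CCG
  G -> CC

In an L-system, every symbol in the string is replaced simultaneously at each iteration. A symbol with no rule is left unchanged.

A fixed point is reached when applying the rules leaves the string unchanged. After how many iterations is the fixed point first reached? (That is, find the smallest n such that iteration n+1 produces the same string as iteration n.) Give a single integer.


Step 0: XCC
Step 1: CCGCC
Step 2: CCCCCC
Step 3: CCCCCC  (unchanged — fixed point at step 2)

Answer: 2


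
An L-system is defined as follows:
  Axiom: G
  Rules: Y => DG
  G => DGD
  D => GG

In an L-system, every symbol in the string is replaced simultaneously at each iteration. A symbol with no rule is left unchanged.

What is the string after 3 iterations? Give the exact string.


Answer: DGDDGDGGDGDGGDGDDGD

Derivation:
Step 0: G
Step 1: DGD
Step 2: GGDGDGG
Step 3: DGDDGDGGDGDGGDGDDGD


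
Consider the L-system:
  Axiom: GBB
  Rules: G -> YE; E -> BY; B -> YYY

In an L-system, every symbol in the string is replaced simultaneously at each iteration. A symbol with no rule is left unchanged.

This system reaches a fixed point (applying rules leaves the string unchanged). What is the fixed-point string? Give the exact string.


Answer: YYYYYYYYYYY

Derivation:
Step 0: GBB
Step 1: YEYYYYYY
Step 2: YBYYYYYYY
Step 3: YYYYYYYYYYY
Step 4: YYYYYYYYYYY  (unchanged — fixed point at step 3)


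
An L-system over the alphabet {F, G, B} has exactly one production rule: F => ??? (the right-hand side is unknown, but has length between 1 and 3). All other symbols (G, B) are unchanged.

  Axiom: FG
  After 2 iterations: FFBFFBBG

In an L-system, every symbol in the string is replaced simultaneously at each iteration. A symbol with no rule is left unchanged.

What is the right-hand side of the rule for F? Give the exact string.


Answer: FFB

Derivation:
Trying F => FFB:
  Step 0: FG
  Step 1: FFBG
  Step 2: FFBFFBBG
Matches the given result.
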